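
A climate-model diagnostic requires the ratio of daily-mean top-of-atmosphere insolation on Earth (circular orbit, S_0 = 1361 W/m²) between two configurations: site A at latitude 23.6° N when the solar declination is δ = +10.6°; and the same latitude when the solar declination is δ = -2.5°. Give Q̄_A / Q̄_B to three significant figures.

— Configuration A (ϕ=+23.6°):
cos h₀ = −tan(+23.6°) tan(+10.600°) = -0.0818, h₀ = 1.6526 rad.
Bracket: h₀ sin ϕ sin δ + cos ϕ cos δ sin h₀ = 1.6526×0.40035×0.18395 + 0.91636×0.98294×0.99665 = 0.121705 + 0.897709 = 1.019414.
Q̄ = (S_0/π) × [bracket] = (1361/π) × 1.019414 = 441.63 W/m².
— Configuration B (ϕ=+23.6°):
cos h₀ = −tan(+23.6°) tan(-2.500°) = 0.0191, h₀ = 1.5517 rad.
Bracket: h₀ sin ϕ sin δ + cos ϕ cos δ sin h₀ = 1.5517×0.40035×-0.04362 + 0.91636×0.99905×0.99982 = -0.027098 + 0.915325 = 0.888227.
Q̄ = (S_0/π) × [bracket] = (1361/π) × 0.888227 = 384.80 W/m².
Ratio Q̄_A / Q̄_B = 441.63 / 384.80 = 1.148.

Q̄_A / Q̄_B ≈ 1.15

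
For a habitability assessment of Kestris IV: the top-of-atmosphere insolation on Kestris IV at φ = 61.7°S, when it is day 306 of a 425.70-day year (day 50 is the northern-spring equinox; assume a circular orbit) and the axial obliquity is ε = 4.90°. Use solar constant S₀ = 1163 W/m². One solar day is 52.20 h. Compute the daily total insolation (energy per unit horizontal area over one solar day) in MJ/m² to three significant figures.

Solar longitude: λ_s = 360° × (306 − 50)/425.70 = 216.490°.
sin δ = sin 4.90° × sin 216.490° = -0.05080, so δ = -2.912°.
cos H₀ = −tan(-61.7°) tan(-2.912°) = -0.0945, H₀ = 1.6654 rad.
Bracket: H₀ sin φ sin δ + cos φ cos δ sin H₀ = 1.6654×-0.88048×-0.05080 + 0.47409×0.99871×0.99553 = 0.074491 + 0.471362 = 0.545853.
Q̄ = (S₀/π) × [bracket] = (1163/π) × 0.545853 = 202.07 W/m².
Daily total = Q̄ × 52.20 h × 3600 s/h = 202.07 × 52.20 × 3600 / 10⁶ = 37.97 MJ/m².

38.0 MJ/m²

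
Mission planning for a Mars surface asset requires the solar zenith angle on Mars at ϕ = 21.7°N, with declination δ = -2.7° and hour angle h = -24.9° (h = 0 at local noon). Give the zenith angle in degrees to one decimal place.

θ_z = 34.5°

cos θ_z = sin ϕ sin δ + cos ϕ cos δ cos h = -0.017417 + 0.841829 = 0.824412.
θ_z = arccos(0.824412) = 34.5°.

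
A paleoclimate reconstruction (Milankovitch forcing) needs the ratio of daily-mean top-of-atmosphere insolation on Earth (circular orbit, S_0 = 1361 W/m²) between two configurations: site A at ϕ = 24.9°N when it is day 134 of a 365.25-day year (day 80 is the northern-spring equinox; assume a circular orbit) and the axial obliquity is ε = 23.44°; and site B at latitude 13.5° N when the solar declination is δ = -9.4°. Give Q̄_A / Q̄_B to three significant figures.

— Configuration A (ϕ=+24.9°):
Solar longitude: L_s = 360° × (134 − 80)/365.25 = 53.224°.
sin δ = sin 23.44° × sin 53.224° = 0.31862, so δ = +18.580°.
cos h₀ = −tan(+24.9°) tan(+18.580°) = -0.1560, h₀ = 1.7275 rad.
Bracket: h₀ sin ϕ sin δ + cos ϕ cos δ sin h₀ = 1.7275×0.42104×0.31862 + 0.90704×0.94788×0.98775 = 0.231747 + 0.849233 = 1.080980.
Q̄ = (S_0/π) × [bracket] = (1361/π) × 1.080980 = 468.30 W/m².
— Configuration B (ϕ=+13.5°):
cos h₀ = −tan(+13.5°) tan(-9.400°) = 0.0397, h₀ = 1.5310 rad.
Bracket: h₀ sin ϕ sin δ + cos ϕ cos δ sin h₀ = 1.5310×0.23345×-0.16333 + 0.97237×0.98657×0.99921 = -0.058376 + 0.958553 = 0.900177.
Q̄ = (S_0/π) × [bracket] = (1361/π) × 0.900177 = 389.97 W/m².
Ratio Q̄_A / Q̄_B = 468.30 / 389.97 = 1.201.

Q̄_A / Q̄_B ≈ 1.20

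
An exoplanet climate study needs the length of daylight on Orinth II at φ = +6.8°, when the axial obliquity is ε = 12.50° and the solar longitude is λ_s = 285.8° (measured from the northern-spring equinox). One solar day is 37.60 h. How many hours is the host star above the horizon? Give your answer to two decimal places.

Solar declination: sin δ = sin ε · sin λ_s = sin 12.50° × sin 285.8° = -0.20826, so δ = -12.021°.
cos H₀ = −tan φ · tan δ = −tan(+6.8°) × tan(-12.021°) = 0.0254, so H₀ = 1.5454 rad = 88.55°.
Daylight = 2H₀/(2π) × 37.60 h = (1.5454/π) × 37.60 = 18.50 h.

18.50 h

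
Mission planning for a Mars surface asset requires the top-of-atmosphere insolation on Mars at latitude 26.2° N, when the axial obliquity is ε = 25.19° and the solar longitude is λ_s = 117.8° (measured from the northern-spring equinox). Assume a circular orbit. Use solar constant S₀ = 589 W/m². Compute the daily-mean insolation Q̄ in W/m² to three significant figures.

Q̄ ≈ 208 W/m²

Solar declination: sin δ = sin ε · sin λ_s = sin 25.19° × sin 117.8° = 0.37650, so δ = +22.117°.
cos H₀ = −tan(+26.2°) tan(+22.117°) = -0.2000, H₀ = 1.7721 rad.
Bracket: H₀ sin φ sin δ + cos φ cos δ sin H₀ = 1.7721×0.44151×0.37650 + 0.89726×0.92642×0.97980 = 0.294574 + 0.814449 = 1.109023.
Q̄ = (S₀/π) × [bracket] = (589/π) × 1.109023 = 207.9 W/m².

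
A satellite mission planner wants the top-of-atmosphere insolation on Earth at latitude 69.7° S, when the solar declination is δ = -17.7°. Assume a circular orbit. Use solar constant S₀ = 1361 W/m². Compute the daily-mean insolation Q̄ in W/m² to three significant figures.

Q̄ ≈ 395 W/m²

cos H₀ = −tan(-69.7°) tan(-17.700°) = -0.8627, H₀ = 2.6115 rad.
Bracket: H₀ sin φ sin δ + cos φ cos δ sin H₀ = 2.6115×-0.93789×-0.30403 + 0.34694×0.95266×0.50563 = 0.744661 + 0.167119 = 0.911780.
Q̄ = (S₀/π) × [bracket] = (1361/π) × 0.911780 = 395.0 W/m².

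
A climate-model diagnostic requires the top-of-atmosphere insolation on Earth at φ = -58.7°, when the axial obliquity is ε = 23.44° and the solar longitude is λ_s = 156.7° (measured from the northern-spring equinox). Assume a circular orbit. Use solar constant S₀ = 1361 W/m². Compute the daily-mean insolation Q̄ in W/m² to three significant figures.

Q̄ ≈ 138 W/m²

Solar declination: sin δ = sin ε · sin λ_s = sin 23.44° × sin 156.7° = 0.15734, so δ = +9.053°.
cos H₀ = −tan(-58.7°) tan(+9.053°) = 0.2620, H₀ = 1.3057 rad.
Bracket: H₀ sin φ sin δ + cos φ cos δ sin H₀ = 1.3057×-0.85446×0.15734 + 0.51952×0.98754×0.96505 = -0.175539 + 0.495116 = 0.319577.
Q̄ = (S₀/π) × [bracket] = (1361/π) × 0.319577 = 138.4 W/m².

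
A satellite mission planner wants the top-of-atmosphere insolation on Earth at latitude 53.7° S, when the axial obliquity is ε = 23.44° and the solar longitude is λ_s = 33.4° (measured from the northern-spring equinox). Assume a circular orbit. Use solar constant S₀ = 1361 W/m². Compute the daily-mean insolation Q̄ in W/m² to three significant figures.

Solar declination: sin δ = sin ε · sin λ_s = sin 23.44° × sin 33.4° = 0.21897, so δ = +12.649°.
cos H₀ = −tan(-53.7°) tan(+12.649°) = 0.3055, H₀ = 1.2603 rad.
Bracket: H₀ sin φ sin δ + cos φ cos δ sin H₀ = 1.2603×-0.80593×0.21897 + 0.59201×0.97573×0.95219 = -0.222411 + 0.550025 = 0.327614.
Q̄ = (S₀/π) × [bracket] = (1361/π) × 0.327614 = 141.9 W/m².

Q̄ ≈ 142 W/m²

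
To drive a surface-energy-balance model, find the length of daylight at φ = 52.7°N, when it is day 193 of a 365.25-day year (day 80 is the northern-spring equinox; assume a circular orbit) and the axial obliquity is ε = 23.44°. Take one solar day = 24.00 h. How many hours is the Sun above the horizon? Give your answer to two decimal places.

Solar longitude: λ_s = 360° × (193 − 80)/365.25 = 111.376°.
sin δ = sin 23.44° × sin 111.376° = 0.37042, so δ = +21.742°.
cos H₀ = −tan φ · tan δ = −tan(+52.7°) × tan(+21.742°) = -0.5235, so H₀ = 2.1217 rad = 121.57°.
Daylight = 2H₀/(2π) × 24.00 h = (2.1217/π) × 24.00 = 16.21 h.

16.21 h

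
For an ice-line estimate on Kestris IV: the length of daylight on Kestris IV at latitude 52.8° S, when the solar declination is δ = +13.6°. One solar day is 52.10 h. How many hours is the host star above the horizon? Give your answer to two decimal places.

cos H₀ = −tan φ · tan δ = −tan(-52.8°) × tan(+13.600°) = 0.3187, so H₀ = 1.2464 rad = 71.41°.
Daylight = 2H₀/(2π) × 52.10 h = (1.2464/π) × 52.10 = 20.67 h.

20.67 h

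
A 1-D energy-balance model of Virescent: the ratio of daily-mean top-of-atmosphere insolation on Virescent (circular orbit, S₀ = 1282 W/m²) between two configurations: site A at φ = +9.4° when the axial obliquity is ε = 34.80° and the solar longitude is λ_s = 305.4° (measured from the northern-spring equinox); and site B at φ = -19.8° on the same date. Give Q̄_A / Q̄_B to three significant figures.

— Configuration A (φ=+9.4°):
Solar declination: sin δ = sin ε · sin λ_s = sin 34.80° × sin 305.4° = -0.46520, so δ = -27.723°.
cos H₀ = −tan(+9.4°) tan(-27.723°) = 0.0870, H₀ = 1.4837 rad.
Bracket: H₀ sin φ sin δ + cos φ cos δ sin H₀ = 1.4837×0.16333×-0.46520 + 0.98657×0.88520×0.99621 = -0.112733 + 0.870002 = 0.757269.
Q̄ = (S₀/π) × [bracket] = (1282/π) × 0.757269 = 309.02 W/m².
— Configuration B (φ=-19.8°):
cos H₀ = −tan(-19.8°) tan(-27.723°) = -0.1892, H₀ = 1.7611 rad.
Bracket: H₀ sin φ sin δ + cos φ cos δ sin H₀ = 1.7611×-0.33874×-0.46520 + 0.94088×0.88520×0.98194 = 0.277517 + 0.817825 = 1.095342.
Q̄ = (S₀/π) × [bracket] = (1282/π) × 1.095342 = 446.98 W/m².
Ratio Q̄_A / Q̄_B = 309.02 / 446.98 = 0.6914.

Q̄_A / Q̄_B ≈ 0.691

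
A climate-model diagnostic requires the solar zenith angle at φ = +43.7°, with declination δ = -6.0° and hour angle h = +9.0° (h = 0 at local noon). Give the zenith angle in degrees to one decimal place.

cos θ_z = sin φ sin δ + cos φ cos δ cos h = -0.072217 + 0.710154 = 0.637937.
θ_z = arccos(0.637937) = 50.4°.

θ_z = 50.4°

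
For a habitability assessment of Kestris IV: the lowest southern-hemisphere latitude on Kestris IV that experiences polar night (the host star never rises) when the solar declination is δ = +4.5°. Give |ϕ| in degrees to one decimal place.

|ϕ| = 85.5°

Polar night requires cos h₀ = −tan ϕ tan δ ≥ 1, i.e. tan ϕ tan δ ≤ −1.
The boundary is |tan ϕ| · |tan δ| = 1, so |ϕ| = 90° − |δ| = 90° − 4.5° = 85.5° in the southern hemisphere.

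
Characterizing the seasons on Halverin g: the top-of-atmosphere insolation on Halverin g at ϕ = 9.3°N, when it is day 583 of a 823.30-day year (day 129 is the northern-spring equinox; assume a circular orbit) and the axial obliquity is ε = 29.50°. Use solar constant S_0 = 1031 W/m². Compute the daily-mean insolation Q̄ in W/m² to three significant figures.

Q̄ ≈ 307 W/m²

Solar longitude: L_s = 360° × (583 − 129)/823.30 = 198.518°.
sin δ = sin 29.50° × sin 198.518° = -0.15640, so δ = -8.998°.
cos h₀ = −tan(+9.3°) tan(-8.998°) = 0.0259, h₀ = 1.5449 rad.
Bracket: h₀ sin ϕ sin δ + cos ϕ cos δ sin h₀ = 1.5449×0.16160×-0.15640 + 0.98686×0.98769×0.99966 = -0.039046 + 0.974380 = 0.935334.
Q̄ = (S_0/π) × [bracket] = (1031/π) × 0.935334 = 307.0 W/m².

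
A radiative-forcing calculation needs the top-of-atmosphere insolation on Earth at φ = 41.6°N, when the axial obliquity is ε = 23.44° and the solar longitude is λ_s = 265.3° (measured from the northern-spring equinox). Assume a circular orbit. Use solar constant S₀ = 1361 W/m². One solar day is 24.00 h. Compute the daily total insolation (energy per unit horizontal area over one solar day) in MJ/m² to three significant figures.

Solar declination: sin δ = sin ε · sin λ_s = sin 23.44° × sin 265.3° = -0.39645, so δ = -23.356°.
cos H₀ = −tan(+41.6°) tan(-23.356°) = 0.3834, H₀ = 1.1773 rad.
Bracket: H₀ sin φ sin δ + cos φ cos δ sin H₀ = 1.1773×0.66393×-0.39645 + 0.74780×0.91806×0.92358 = -0.309883 + 0.634061 = 0.324178.
Q̄ = (S₀/π) × [bracket] = (1361/π) × 0.324178 = 140.44 W/m².
Daily total = Q̄ × 24.00 h × 3600 s/h = 140.44 × 24.00 × 3600 / 10⁶ = 12.13 MJ/m².

12.1 MJ/m²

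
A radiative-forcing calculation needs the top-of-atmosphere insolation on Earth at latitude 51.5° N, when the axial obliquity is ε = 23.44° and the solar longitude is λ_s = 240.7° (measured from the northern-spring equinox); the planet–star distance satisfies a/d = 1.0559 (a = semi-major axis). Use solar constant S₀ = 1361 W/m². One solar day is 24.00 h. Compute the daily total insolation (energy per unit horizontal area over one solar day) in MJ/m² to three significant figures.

Solar declination: sin δ = sin ε · sin λ_s = sin 23.44° × sin 240.7° = -0.34690, so δ = -20.298°.
cos H₀ = −tan(+51.5°) tan(-20.298°) = 0.4650, H₀ = 1.0872 rad.
Bracket: H₀ sin φ sin δ + cos φ cos δ sin H₀ = 1.0872×0.78261×-0.34690 + 0.62251×0.93790×0.88532 = -0.295161 + 0.516896 = 0.221735.
Inverse-square distance factor (a/d)² = 1.0559² = 1.114925.
Q̄ = (S₀/π) × 1.114925 × [bracket] = (1361/π) × 1.114925 × 0.221735 = 107.10 W/m².
Daily total = Q̄ × 24.00 h × 3600 s/h = 107.10 × 24.00 × 3600 / 10⁶ = 9.253 MJ/m².

9.25 MJ/m²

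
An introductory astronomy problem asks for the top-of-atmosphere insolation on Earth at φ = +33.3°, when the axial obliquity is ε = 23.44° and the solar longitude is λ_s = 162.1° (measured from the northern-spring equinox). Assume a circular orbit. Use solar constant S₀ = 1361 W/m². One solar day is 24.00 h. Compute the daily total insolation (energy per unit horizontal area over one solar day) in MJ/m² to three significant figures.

35.1 MJ/m²

Solar declination: sin δ = sin ε · sin λ_s = sin 23.44° × sin 162.1° = 0.12226, so δ = +7.023°.
cos H₀ = −tan(+33.3°) tan(+7.023°) = -0.0809, H₀ = 1.6518 rad.
Bracket: H₀ sin φ sin δ + cos φ cos δ sin H₀ = 1.6518×0.54902×0.12226 + 0.83581×0.99250×0.99672 = 0.110874 + 0.826821 = 0.937695.
Q̄ = (S₀/π) × [bracket] = (1361/π) × 0.937695 = 406.23 W/m².
Daily total = Q̄ × 24.00 h × 3600 s/h = 406.23 × 24.00 × 3600 / 10⁶ = 35.10 MJ/m².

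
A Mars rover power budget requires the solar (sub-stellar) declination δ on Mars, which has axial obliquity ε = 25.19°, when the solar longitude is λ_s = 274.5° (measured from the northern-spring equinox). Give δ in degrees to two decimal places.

δ = -25.11°

sin δ = sin ε · sin λ_s = sin 25.19° × sin 274.5° = -0.424309.
δ = arcsin(-0.424309) = -25.11°.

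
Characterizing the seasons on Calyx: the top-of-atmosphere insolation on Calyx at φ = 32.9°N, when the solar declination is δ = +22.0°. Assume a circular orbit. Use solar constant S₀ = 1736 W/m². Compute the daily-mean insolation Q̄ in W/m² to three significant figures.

Q̄ ≈ 622 W/m²

cos H₀ = −tan(+32.9°) tan(+22.000°) = -0.2614, H₀ = 1.8352 rad.
Bracket: H₀ sin φ sin δ + cos φ cos δ sin H₀ = 1.8352×0.54317×0.37461 + 0.83962×0.92718×0.96524 = 0.373421 + 0.751419 = 1.124840.
Q̄ = (S₀/π) × [bracket] = (1736/π) × 1.124840 = 621.6 W/m².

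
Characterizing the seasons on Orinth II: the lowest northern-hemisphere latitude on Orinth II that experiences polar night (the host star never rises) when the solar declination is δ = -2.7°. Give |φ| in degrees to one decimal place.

|φ| = 87.3°

Polar night requires cos H₀ = −tan φ tan δ ≥ 1, i.e. tan φ tan δ ≤ −1.
The boundary is |tan φ| · |tan δ| = 1, so |φ| = 90° − |δ| = 90° − 2.7° = 87.3° in the northern hemisphere.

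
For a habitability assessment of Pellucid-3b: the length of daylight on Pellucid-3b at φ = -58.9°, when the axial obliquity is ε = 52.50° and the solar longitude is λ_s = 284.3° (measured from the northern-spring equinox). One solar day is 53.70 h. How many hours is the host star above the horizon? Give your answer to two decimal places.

Solar declination: sin δ = sin ε · sin λ_s = sin 52.50° × sin 284.3° = -0.76877, so δ = -50.244°.
Sunrise equation: cos H₀ = −tan φ · tan δ = -1.9927 ≤ −1, so the host star never sets (polar day) and H₀ = π.
Daylight = 2H₀/(2π) × 53.70 h = (3.1416/π) × 53.70 = 53.70 h.

53.70 h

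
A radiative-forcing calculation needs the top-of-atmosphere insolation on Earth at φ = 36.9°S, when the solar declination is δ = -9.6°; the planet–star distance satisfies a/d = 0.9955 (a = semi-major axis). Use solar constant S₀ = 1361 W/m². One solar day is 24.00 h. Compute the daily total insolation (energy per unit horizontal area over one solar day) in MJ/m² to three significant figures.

cos H₀ = −tan(-36.9°) tan(-9.600°) = -0.1270, H₀ = 1.6981 rad.
Bracket: H₀ sin φ sin δ + cos φ cos δ sin H₀ = 1.6981×-0.60042×-0.16677 + 0.79968×0.98600×0.99190 = 0.170034 + 0.782098 = 0.952132.
Inverse-square distance factor (a/d)² = 0.9955² = 0.991020.
Q̄ = (S₀/π) × 0.991020 × [bracket] = (1361/π) × 0.991020 × 0.952132 = 408.78 W/m².
Daily total = Q̄ × 24.00 h × 3600 s/h = 408.78 × 24.00 × 3600 / 10⁶ = 35.32 MJ/m².

35.3 MJ/m²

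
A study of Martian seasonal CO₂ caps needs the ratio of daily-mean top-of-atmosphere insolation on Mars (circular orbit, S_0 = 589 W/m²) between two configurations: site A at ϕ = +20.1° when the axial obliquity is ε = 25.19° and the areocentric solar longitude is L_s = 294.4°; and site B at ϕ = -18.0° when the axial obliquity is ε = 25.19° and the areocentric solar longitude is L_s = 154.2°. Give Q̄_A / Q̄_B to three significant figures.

Q̄_A / Q̄_B ≈ 0.788

— Configuration A (ϕ=+20.1°):
sin δ = sin 25.19° × sin 294.4° = -0.38761, so δ = -22.806°.
cos h₀ = −tan(+20.1°) tan(-22.806°) = 0.1539, h₀ = 1.4163 rad.
Bracket: h₀ sin ϕ sin δ + cos ϕ cos δ sin h₀ = 1.4163×0.34366×-0.38761 + 0.93909×0.92182×0.98809 = -0.188660 + 0.855362 = 0.666702.
Q̄ = (S_0/π) × [bracket] = (589/π) × 0.666702 = 125.00 W/m².
— Configuration B (ϕ=-18.0°):
sin δ = sin 25.19° × sin 154.2° = 0.18524, so δ = +10.675°.
cos h₀ = −tan(-18.0°) tan(+10.675°) = 0.0612, h₀ = 1.5095 rad.
Bracket: h₀ sin ϕ sin δ + cos ϕ cos δ sin h₀ = 1.5095×-0.30902×0.18524 + 0.95106×0.98269×0.99812 = -0.086408 + 0.932840 = 0.846432.
Q̄ = (S_0/π) × [bracket] = (589/π) × 0.846432 = 158.69 W/m².
Ratio Q̄_A / Q̄_B = 125.00 / 158.69 = 0.7877.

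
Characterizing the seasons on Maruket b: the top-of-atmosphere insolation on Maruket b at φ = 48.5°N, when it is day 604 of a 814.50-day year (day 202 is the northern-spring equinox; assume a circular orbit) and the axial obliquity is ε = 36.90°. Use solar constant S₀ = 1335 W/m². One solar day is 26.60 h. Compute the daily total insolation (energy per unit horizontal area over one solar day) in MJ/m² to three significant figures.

Solar longitude: λ_s = 360° × (604 − 202)/814.50 = 177.680°.
sin δ = sin 36.90° × sin 177.680° = 0.02431, so δ = +1.393°.
cos H₀ = −tan(+48.5°) tan(+1.393°) = -0.0275, H₀ = 1.5983 rad.
Bracket: H₀ sin φ sin δ + cos φ cos δ sin H₀ = 1.5983×0.74896×0.02431 + 0.66262×0.99970×0.99962 = 0.029101 + 0.662169 = 0.691270.
Q̄ = (S₀/π) × [bracket] = (1335/π) × 0.691270 = 293.75 W/m².
Daily total = Q̄ × 26.60 h × 3600 s/h = 293.75 × 26.60 × 3600 / 10⁶ = 28.13 MJ/m².

28.1 MJ/m²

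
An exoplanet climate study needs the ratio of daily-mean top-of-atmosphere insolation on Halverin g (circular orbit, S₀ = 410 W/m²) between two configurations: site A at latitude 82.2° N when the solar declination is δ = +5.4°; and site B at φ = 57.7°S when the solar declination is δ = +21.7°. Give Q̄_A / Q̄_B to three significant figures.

Q̄_A / Q̄_B ≈ 2.93

— Configuration A (φ=+82.2°):
cos H₀ = −tan(+82.2°) tan(+5.400°) = -0.6901, H₀ = 2.3324 rad.
Bracket: H₀ sin φ sin δ + cos φ cos δ sin H₀ = 2.3324×0.99075×0.09411 + 0.13572×0.99556×0.72374 = 0.217472 + 0.097790 = 0.315262.
Q̄ = (S₀/π) × [bracket] = (410/π) × 0.315262 = 41.144 W/m².
— Configuration B (φ=-57.7°):
cos H₀ = −tan(-57.7°) tan(+21.700°) = 0.6295, H₀ = 0.8899 rad.
Bracket: H₀ sin φ sin δ + cos φ cos δ sin H₀ = 0.8899×-0.84526×0.36975 + 0.53435×0.92913×0.77701 = -0.278125 + 0.385770 = 0.107645.
Q̄ = (S₀/π) × [bracket] = (410/π) × 0.107645 = 14.048 W/m².
Ratio Q̄_A / Q̄_B = 41.144 / 14.048 = 2.929.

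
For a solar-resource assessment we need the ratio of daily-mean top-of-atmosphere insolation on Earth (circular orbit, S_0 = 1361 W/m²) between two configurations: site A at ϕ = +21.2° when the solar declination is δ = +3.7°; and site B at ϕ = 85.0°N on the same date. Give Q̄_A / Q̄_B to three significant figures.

— Configuration A (ϕ=+21.2°):
cos h₀ = −tan(+21.2°) tan(+3.700°) = -0.0251, h₀ = 1.5959 rad.
Bracket: h₀ sin ϕ sin δ + cos ϕ cos δ sin h₀ = 1.5959×0.36162×0.06453 + 0.93232×0.99792×0.99969 = 0.037241 + 0.930092 = 0.967333.
Q̄ = (S_0/π) × [bracket] = (1361/π) × 0.967333 = 419.07 W/m².
— Configuration B (ϕ=+85.0°):
cos h₀ = −tan(+85.0°) tan(+3.700°) = -0.7391, h₀ = 2.4026 rad.
Bracket: h₀ sin ϕ sin δ + cos ϕ cos δ sin h₀ = 2.4026×0.99619×0.06453 + 0.08716×0.99792×0.67354 = 0.154449 + 0.058584 = 0.213033.
Q̄ = (S_0/π) × [bracket] = (1361/π) × 0.213033 = 92.290 W/m².
Ratio Q̄_A / Q̄_B = 419.07 / 92.290 = 4.541.

Q̄_A / Q̄_B ≈ 4.54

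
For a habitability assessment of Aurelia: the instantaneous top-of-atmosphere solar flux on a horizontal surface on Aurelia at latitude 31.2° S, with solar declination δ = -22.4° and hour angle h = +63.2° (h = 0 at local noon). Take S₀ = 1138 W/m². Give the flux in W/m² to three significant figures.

cos θ_z = sin φ sin δ + cos φ cos δ cos h = 0.197405 + 0.356565 = 0.553970.
Flux = S₀ · cos θ_z = 1138 × 0.553970 = 630.4 W/m².

630 W/m²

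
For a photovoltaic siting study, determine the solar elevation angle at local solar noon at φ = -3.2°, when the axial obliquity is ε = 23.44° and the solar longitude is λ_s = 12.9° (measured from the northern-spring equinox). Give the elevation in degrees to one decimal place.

81.7°

Solar declination: sin δ = sin ε · sin λ_s = sin 23.44° × sin 12.9° = 0.08881, so δ = +5.095°.
At local noon the hour angle is zero, so the zenith angle equals |φ − δ| = |-3.2° − (+5.095°)| = 8.295°.
Elevation = 90° − 8.295° = 81.7°.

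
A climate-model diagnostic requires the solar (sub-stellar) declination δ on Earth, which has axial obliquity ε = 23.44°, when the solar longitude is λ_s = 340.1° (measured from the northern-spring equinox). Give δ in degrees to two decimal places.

sin δ = sin ε · sin λ_s = sin 23.44° × sin 340.1° = -0.135399.
δ = arcsin(-0.135399) = -7.78°.

δ = -7.78°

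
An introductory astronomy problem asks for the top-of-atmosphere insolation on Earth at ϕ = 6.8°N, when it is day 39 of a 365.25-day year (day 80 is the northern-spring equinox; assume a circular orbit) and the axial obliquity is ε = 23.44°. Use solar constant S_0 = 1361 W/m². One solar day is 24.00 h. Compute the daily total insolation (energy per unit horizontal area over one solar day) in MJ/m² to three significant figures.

Solar longitude: L_s = 360° × (39 − 80)/365.25 = -40.411°, i.e. -40.411° + 360° = 319.589°.
sin δ = sin 23.44° × sin 319.589° = -0.25787, so δ = -14.944°.
cos h₀ = −tan(+6.8°) tan(-14.944°) = 0.0318, h₀ = 1.5390 rad.
Bracket: h₀ sin ϕ sin δ + cos ϕ cos δ sin h₀ = 1.5390×0.11840×-0.25787 + 0.99297×0.96618×0.99949 = -0.046988 + 0.958898 = 0.911910.
Q̄ = (S_0/π) × [bracket] = (1361/π) × 0.911910 = 395.06 W/m².
Daily total = Q̄ × 24.00 h × 3600 s/h = 395.06 × 24.00 × 3600 / 10⁶ = 34.13 MJ/m².

34.1 MJ/m²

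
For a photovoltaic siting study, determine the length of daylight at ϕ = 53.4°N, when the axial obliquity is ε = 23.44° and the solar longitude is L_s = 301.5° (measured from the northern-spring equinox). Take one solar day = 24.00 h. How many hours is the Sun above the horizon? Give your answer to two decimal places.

8.13 h

Solar declination: sin δ = sin ε · sin L_s = sin 23.44° × sin 301.5° = -0.33917, so δ = -19.826°.
cos h₀ = −tan ϕ · tan δ = −tan(+53.4°) × tan(-19.826°) = 0.4855, so h₀ = 1.0639 rad = 60.96°.
Daylight = 2h₀/(2π) × 24.00 h = (1.0639/π) × 24.00 = 8.13 h.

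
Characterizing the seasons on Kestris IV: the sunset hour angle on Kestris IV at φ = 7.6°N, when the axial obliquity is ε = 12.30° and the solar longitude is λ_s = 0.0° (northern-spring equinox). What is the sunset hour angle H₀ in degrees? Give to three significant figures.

H₀ = 90.0°

Solar declination: sin δ = sin ε · sin λ_s = sin 12.30° × sin 0.0° = 0.00000, so δ = +0.000°.
cos H₀ = −tan φ · tan δ = −tan(+7.6°) × tan(+0.000°) = -0.0000, so H₀ = 1.5708 rad = 90.00°.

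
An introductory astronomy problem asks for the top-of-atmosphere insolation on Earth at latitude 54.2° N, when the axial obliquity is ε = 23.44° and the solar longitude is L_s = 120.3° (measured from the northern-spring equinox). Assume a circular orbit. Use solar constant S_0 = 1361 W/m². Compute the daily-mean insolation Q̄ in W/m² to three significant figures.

Q̄ ≈ 459 W/m²

Solar declination: sin δ = sin ε · sin L_s = sin 23.44° × sin 120.3° = 0.34345, so δ = +20.087°.
cos h₀ = −tan(+54.2°) tan(+20.087°) = -0.5070, h₀ = 2.1026 rad.
Bracket: h₀ sin ϕ sin δ + cos ϕ cos δ sin h₀ = 2.1026×0.81106×0.34345 + 0.58496×0.93917×0.86192 = 0.585697 + 0.473519 = 1.059216.
Q̄ = (S_0/π) × [bracket] = (1361/π) × 1.059216 = 458.9 W/m².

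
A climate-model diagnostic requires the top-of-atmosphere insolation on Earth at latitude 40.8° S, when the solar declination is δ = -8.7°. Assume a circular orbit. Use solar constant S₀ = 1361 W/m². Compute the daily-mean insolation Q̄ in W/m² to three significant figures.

Q̄ ≈ 394 W/m²

cos H₀ = −tan(-40.8°) tan(-8.700°) = -0.1321, H₀ = 1.7033 rad.
Bracket: H₀ sin φ sin δ + cos φ cos δ sin H₀ = 1.7033×-0.65342×-0.15126 + 0.75700×0.98849×0.99124 = 0.168348 + 0.741732 = 0.910080.
Q̄ = (S₀/π) × [bracket] = (1361/π) × 0.910080 = 394.3 W/m².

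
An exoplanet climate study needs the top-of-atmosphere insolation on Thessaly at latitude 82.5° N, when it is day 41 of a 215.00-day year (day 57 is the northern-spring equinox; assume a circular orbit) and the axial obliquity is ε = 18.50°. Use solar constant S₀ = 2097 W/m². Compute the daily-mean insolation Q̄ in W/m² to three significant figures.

Solar longitude: λ_s = 360° × (41 − 57)/215.00 = -26.791°, i.e. -26.791° + 360° = 333.209°.
sin δ = sin 18.50° × sin 333.209° = -0.14302, so δ = -8.223°.
cos H₀ = −tan(+82.5°) tan(-8.223°) = 1.0976 ≥ 1 ⇒ polar night, H₀ = 0 and Q̄ = 0.

Q̄ ≈ 0.00 W/m²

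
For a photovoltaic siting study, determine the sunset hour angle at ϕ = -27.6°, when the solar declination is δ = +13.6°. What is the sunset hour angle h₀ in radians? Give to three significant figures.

h₀ = 1.44 rad

cos h₀ = −tan ϕ · tan δ = −tan(-27.6°) × tan(+13.600°) = 0.1265, so h₀ = 1.4440 rad = 82.73°.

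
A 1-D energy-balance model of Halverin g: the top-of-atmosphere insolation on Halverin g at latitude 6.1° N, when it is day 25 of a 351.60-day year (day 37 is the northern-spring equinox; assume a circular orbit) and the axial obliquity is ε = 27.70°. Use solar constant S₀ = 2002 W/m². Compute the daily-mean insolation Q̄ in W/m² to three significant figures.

Q̄ ≈ 620 W/m²

Solar longitude: λ_s = 360° × (25 − 37)/351.60 = -12.287°, i.e. -12.287° + 360° = 347.713°.
sin δ = sin 27.70° × sin 347.713° = -0.09892, so δ = -5.677°.
cos H₀ = −tan(+6.1°) tan(-5.677°) = 0.0106, H₀ = 1.5602 rad.
Bracket: H₀ sin φ sin δ + cos φ cos δ sin H₀ = 1.5602×0.10626×-0.09892 + 0.99434×0.99510×0.99994 = -0.016400 + 0.989408 = 0.973008.
Q̄ = (S₀/π) × [bracket] = (2002/π) × 0.973008 = 620.1 W/m².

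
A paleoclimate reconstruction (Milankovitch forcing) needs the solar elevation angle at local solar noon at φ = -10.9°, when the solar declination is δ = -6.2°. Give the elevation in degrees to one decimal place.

At local noon the hour angle is zero, so the zenith angle equals |φ − δ| = |-10.9° − (-6.200°)| = 4.700°.
Elevation = 90° − 4.700° = 85.3°.

85.3°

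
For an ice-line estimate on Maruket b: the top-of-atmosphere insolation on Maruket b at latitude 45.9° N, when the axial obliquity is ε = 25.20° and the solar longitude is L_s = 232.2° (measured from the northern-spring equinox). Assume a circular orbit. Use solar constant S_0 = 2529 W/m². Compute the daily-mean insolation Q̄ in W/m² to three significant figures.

Q̄ ≈ 258 W/m²

Solar declination: sin δ = sin ε · sin L_s = sin 25.20° × sin 232.2° = -0.33643, so δ = -19.660°.
cos h₀ = −tan(+45.9°) tan(-19.660°) = 0.3687, h₀ = 1.1932 rad.
Bracket: h₀ sin ϕ sin δ + cos ϕ cos δ sin h₀ = 1.1932×0.71813×-0.33643 + 0.69591×0.94171×0.92956 = -0.288278 + 0.609183 = 0.320905.
Q̄ = (S_0/π) × [bracket] = (2529/π) × 0.320905 = 258.3 W/m².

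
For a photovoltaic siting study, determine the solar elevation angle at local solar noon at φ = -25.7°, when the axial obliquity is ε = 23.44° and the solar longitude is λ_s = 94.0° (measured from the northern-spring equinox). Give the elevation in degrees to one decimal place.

Solar declination: sin δ = sin ε · sin λ_s = sin 23.44° × sin 94.0° = 0.39682, so δ = +23.380°.
At local noon the hour angle is zero, so the zenith angle equals |φ − δ| = |-25.7° − (+23.380°)| = 49.080°.
Elevation = 90° − 49.080° = 40.9°.

40.9°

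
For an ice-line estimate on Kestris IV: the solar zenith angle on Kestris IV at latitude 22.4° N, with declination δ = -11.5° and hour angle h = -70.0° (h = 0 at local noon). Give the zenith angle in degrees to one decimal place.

cos θ_z = sin ϕ sin δ + cos ϕ cos δ cos h = -0.075973 + 0.309865 = 0.233892.
θ_z = arccos(0.233892) = 76.5°.

θ_z = 76.5°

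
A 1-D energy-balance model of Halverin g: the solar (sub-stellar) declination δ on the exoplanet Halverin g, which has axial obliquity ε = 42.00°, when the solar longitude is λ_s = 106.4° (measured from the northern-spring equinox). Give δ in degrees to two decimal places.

sin δ = sin ε · sin λ_s = sin 42.00° × sin 106.4° = 0.641906.
δ = arcsin(0.641906) = +39.93°.

δ = +39.93°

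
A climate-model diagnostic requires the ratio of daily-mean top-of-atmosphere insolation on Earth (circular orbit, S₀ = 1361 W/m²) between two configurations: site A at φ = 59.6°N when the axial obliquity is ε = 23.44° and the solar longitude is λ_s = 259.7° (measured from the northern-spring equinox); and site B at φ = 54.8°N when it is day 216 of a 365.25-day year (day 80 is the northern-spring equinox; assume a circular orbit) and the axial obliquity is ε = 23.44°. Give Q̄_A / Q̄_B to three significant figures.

— Configuration A (φ=+59.6°):
Solar declination: sin δ = sin ε · sin λ_s = sin 23.44° × sin 259.7° = -0.39138, so δ = -23.040°.
cos H₀ = −tan(+59.6°) tan(-23.040°) = 0.7249, H₀ = 0.7599 rad.
Bracket: H₀ sin φ sin δ + cos φ cos δ sin H₀ = 0.7599×0.86251×-0.39138 + 0.50603×0.92023×0.68884 = -0.256519 + 0.320768 = 0.064249.
Q̄ = (S₀/π) × [bracket] = (1361/π) × 0.064249 = 27.834 W/m².
— Configuration B (φ=+54.8°):
Solar longitude: λ_s = 360° × (216 − 80)/365.25 = 134.045°.
sin δ = sin 23.44° × sin 134.045° = 0.28593, so δ = +16.614°.
cos H₀ = −tan(+54.8°) tan(+16.614°) = -0.4230, H₀ = 2.0075 rad.
Bracket: H₀ sin φ sin δ + cos φ cos δ sin H₀ = 2.0075×0.81714×0.28593 + 0.57643×0.95825×0.90614 = 0.469042 + 0.500519 = 0.969561.
Q̄ = (S₀/π) × [bracket] = (1361/π) × 0.969561 = 420.03 W/m².
Ratio Q̄_A / Q̄_B = 27.834 / 420.03 = 0.06627.

Q̄_A / Q̄_B ≈ 0.0663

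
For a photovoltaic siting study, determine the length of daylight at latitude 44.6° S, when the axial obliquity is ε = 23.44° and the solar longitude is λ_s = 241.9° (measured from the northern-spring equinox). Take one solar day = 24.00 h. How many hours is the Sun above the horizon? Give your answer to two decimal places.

Solar declination: sin δ = sin ε · sin λ_s = sin 23.44° × sin 241.9° = -0.35090, so δ = -20.542°.
cos H₀ = −tan φ · tan δ = −tan(-44.6°) × tan(-20.542°) = -0.3695, so H₀ = 1.9493 rad = 111.69°.
Daylight = 2H₀/(2π) × 24.00 h = (1.9493/π) × 24.00 = 14.89 h.

14.89 h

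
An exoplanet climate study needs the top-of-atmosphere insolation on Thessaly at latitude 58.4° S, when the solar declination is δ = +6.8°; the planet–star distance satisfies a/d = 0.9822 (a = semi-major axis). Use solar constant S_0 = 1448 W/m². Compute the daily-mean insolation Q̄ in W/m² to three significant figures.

Q̄ ≈ 165 W/m²

cos h₀ = −tan(-58.4°) tan(+6.800°) = 0.1938, h₀ = 1.3757 rad.
Bracket: h₀ sin ϕ sin δ + cos ϕ cos δ sin h₀ = 1.3757×-0.85173×0.11840 + 0.52399×0.99297×0.98104 = -0.138732 + 0.510441 = 0.371709.
Inverse-square distance factor (a/d)² = 0.9822² = 0.964717.
Q̄ = (S_0/π) × 0.964717 × [bracket] = (1448/π) × 0.964717 × 0.371709 = 165.3 W/m².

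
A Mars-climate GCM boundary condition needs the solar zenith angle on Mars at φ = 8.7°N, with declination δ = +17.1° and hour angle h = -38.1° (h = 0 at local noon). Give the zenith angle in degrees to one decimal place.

cos θ_z = sin φ sin δ + cos φ cos δ cos h = 0.044477 + 0.743493 = 0.787970.
θ_z = arccos(0.787970) = 38.0°.

θ_z = 38.0°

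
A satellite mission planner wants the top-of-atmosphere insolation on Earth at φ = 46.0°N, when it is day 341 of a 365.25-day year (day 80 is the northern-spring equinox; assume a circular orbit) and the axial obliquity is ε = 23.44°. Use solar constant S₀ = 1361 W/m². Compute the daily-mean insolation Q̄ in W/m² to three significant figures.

Solar longitude: λ_s = 360° × (341 − 80)/365.25 = 257.248°.
sin δ = sin 23.44° × sin 257.248° = -0.38798, so δ = -22.829°.
cos H₀ = −tan(+46.0°) tan(-22.829°) = 0.4359, H₀ = 1.1197 rad.
Bracket: H₀ sin φ sin δ + cos φ cos δ sin H₀ = 1.1197×0.71934×-0.38798 + 0.69466×0.92167×0.89999 = -0.312497 + 0.576216 = 0.263719.
Q̄ = (S₀/π) × [bracket] = (1361/π) × 0.263719 = 114.2 W/m².

Q̄ ≈ 114 W/m²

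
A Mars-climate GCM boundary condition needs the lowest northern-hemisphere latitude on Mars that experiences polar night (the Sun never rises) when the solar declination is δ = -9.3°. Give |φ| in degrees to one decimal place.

|φ| = 80.7°

Polar night requires cos H₀ = −tan φ tan δ ≥ 1, i.e. tan φ tan δ ≤ −1.
The boundary is |tan φ| · |tan δ| = 1, so |φ| = 90° − |δ| = 90° − 9.3° = 80.7° in the northern hemisphere.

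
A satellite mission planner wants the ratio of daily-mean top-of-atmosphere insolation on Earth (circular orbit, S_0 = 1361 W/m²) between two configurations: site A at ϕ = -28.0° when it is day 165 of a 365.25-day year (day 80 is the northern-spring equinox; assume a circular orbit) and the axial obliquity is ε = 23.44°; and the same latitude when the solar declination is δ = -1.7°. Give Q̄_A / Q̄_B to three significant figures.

Q̄_A / Q̄_B ≈ 0.598

— Configuration A (ϕ=-28.0°):
Solar longitude: L_s = 360° × (165 − 80)/365.25 = 83.778°.
sin δ = sin 23.44° × sin 83.778° = 0.39545, so δ = +23.294°.
cos h₀ = −tan(-28.0°) tan(+23.294°) = 0.2289, h₀ = 1.3398 rad.
Bracket: h₀ sin ϕ sin δ + cos ϕ cos δ sin h₀ = 1.3398×-0.46947×0.39545 + 0.88295×0.91849×0.97344 = -0.248736 + 0.789441 = 0.540705.
Q̄ = (S_0/π) × [bracket] = (1361/π) × 0.540705 = 234.24 W/m².
— Configuration B (ϕ=-28.0°):
cos h₀ = −tan(-28.0°) tan(-1.700°) = -0.0158, h₀ = 1.5866 rad.
Bracket: h₀ sin ϕ sin δ + cos ϕ cos δ sin h₀ = 1.5866×-0.46947×-0.02967 + 0.88295×0.99956×0.99988 = 0.022100 + 0.882456 = 0.904556.
Q̄ = (S_0/π) × [bracket] = (1361/π) × 0.904556 = 391.87 W/m².
Ratio Q̄_A / Q̄_B = 234.24 / 391.87 = 0.5977.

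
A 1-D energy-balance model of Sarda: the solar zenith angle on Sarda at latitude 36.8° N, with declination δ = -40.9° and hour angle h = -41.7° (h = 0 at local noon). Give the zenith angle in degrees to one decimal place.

θ_z = 86.6°

cos θ_z = sin φ sin δ + cos φ cos δ cos h = -0.392205 + 0.451892 = 0.059687.
θ_z = arccos(0.059687) = 86.6°.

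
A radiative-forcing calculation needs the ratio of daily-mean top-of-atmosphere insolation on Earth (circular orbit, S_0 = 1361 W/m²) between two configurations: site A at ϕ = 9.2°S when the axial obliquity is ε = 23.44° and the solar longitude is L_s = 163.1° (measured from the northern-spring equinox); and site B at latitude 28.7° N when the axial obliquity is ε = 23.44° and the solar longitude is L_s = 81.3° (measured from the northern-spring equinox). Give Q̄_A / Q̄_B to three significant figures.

— Configuration A (ϕ=-9.2°):
Solar declination: sin δ = sin ε · sin L_s = sin 23.44° × sin 163.1° = 0.11564, so δ = +6.640°.
cos h₀ = −tan(-9.2°) tan(+6.640°) = 0.0189, h₀ = 1.5519 rad.
Bracket: h₀ sin ϕ sin δ + cos ϕ cos δ sin h₀ = 1.5519×-0.15988×0.11564 + 0.98714×0.99329×0.99982 = -0.028692 + 0.980340 = 0.951648.
Q̄ = (S_0/π) × [bracket] = (1361/π) × 0.951648 = 412.27 W/m².
— Configuration B (ϕ=+28.7°):
Solar declination: sin δ = sin ε · sin L_s = sin 23.44° × sin 81.3° = 0.39321, so δ = +23.154°.
cos h₀ = −tan(+28.7°) tan(+23.154°) = -0.2341, h₀ = 1.8071 rad.
Bracket: h₀ sin ϕ sin δ + cos ϕ cos δ sin h₀ = 1.8071×0.48022×0.39321 + 0.87715×0.91945×0.97220 = 0.341230 + 0.784075 = 1.125305.
Q̄ = (S_0/π) × [bracket] = (1361/π) × 1.125305 = 487.50 W/m².
Ratio Q̄_A / Q̄_B = 412.27 / 487.50 = 0.8457.

Q̄_A / Q̄_B ≈ 0.846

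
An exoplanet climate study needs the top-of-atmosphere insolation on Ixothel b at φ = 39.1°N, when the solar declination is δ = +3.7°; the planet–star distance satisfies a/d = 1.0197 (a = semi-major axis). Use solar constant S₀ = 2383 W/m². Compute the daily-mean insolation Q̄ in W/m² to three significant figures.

Q̄ ≈ 662 W/m²

cos H₀ = −tan(+39.1°) tan(+3.700°) = -0.0526, H₀ = 1.6234 rad.
Bracket: H₀ sin φ sin δ + cos φ cos δ sin H₀ = 1.6234×0.63068×0.06453 + 0.77605×0.99792×0.99862 = 0.066069 + 0.773367 = 0.839436.
Inverse-square distance factor (a/d)² = 1.0197² = 1.039788.
Q̄ = (S₀/π) × 1.039788 × [bracket] = (2383/π) × 1.039788 × 0.839436 = 662.1 W/m².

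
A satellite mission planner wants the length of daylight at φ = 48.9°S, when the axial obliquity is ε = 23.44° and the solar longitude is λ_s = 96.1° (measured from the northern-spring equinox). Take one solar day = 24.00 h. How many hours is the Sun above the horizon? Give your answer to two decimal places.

8.06 h

Solar declination: sin δ = sin ε · sin λ_s = sin 23.44° × sin 96.1° = 0.39554, so δ = +23.299°.
cos H₀ = −tan φ · tan δ = −tan(-48.9°) × tan(+23.299°) = 0.4937, so H₀ = 1.0545 rad = 60.42°.
Daylight = 2H₀/(2π) × 24.00 h = (1.0545/π) × 24.00 = 8.06 h.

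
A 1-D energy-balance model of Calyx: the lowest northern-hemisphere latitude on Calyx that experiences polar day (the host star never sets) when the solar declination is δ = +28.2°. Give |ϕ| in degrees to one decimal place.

|ϕ| = 61.8°

Polar day requires cos h₀ = −tan ϕ tan δ ≤ −1, i.e. tan ϕ tan δ ≥ 1.
The boundary is |tan ϕ| · |tan δ| = 1, so |ϕ| = 90° − |δ| = 90° − 28.2° = 61.8° in the northern hemisphere.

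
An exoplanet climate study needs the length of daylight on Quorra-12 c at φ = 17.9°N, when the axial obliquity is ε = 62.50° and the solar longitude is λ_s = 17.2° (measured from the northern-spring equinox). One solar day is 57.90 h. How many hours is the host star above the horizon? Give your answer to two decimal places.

30.57 h

Solar declination: sin δ = sin ε · sin λ_s = sin 62.50° × sin 17.2° = 0.26230, so δ = +15.206°.
cos H₀ = −tan φ · tan δ = −tan(+17.9°) × tan(+15.206°) = -0.0878, so H₀ = 1.6587 rad = 95.04°.
Daylight = 2H₀/(2π) × 57.90 h = (1.6587/π) × 57.90 = 30.57 h.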